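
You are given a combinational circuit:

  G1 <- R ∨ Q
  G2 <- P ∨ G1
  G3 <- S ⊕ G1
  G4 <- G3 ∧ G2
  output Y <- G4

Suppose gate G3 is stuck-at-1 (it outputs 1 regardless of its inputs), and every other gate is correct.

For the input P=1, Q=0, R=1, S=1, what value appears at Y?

Propagate with G3 forced: G1=1, G2=1, G3=1 [stuck-at-1], G4=1.
So Y = 1. (Without the fault it would be 0.)

1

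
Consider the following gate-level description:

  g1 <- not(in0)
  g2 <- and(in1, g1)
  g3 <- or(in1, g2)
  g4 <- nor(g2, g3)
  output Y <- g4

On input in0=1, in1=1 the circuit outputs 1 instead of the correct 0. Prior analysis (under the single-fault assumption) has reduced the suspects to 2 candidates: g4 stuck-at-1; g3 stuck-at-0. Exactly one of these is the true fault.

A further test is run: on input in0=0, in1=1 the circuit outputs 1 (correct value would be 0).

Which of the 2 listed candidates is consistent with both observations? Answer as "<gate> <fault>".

Evaluate each candidate on input in0=0, in1=1:
  g4 stuck-at-1: g1=1, g2=1, g3=1, g4=1 [stuck-at-1] → 1 — matches
  g3 stuck-at-0: g1=1, g2=1, g3=0 [stuck-at-0], g4=0 → 0 — eliminated
Only g4 stuck-at-1 reproduces the observed 1.

g4 stuck-at-1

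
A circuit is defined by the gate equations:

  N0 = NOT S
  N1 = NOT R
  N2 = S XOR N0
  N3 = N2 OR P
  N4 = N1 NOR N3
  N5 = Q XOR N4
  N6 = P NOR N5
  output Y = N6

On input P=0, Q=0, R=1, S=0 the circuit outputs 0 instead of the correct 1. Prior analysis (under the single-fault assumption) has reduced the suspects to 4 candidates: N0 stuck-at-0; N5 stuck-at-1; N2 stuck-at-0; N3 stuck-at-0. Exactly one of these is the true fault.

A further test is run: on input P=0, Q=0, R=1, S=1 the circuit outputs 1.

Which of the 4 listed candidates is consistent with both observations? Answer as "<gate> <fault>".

N0 stuck-at-0

Evaluate each candidate on input P=0, Q=0, R=1, S=1:
  N0 stuck-at-0: N0=0 [stuck-at-0], N1=0, N2=1, N3=1, N4=0, N5=0, N6=1 → 1 — matches
  N5 stuck-at-1: N0=0, N1=0, N2=1, N3=1, N4=0, N5=1 [stuck-at-1], N6=0 → 0 — eliminated
  N2 stuck-at-0: N0=0, N1=0, N2=0 [stuck-at-0], N3=0, N4=1, N5=1, N6=0 → 0 — eliminated
  N3 stuck-at-0: N0=0, N1=0, N2=1, N3=0 [stuck-at-0], N4=1, N5=1, N6=0 → 0 — eliminated
Only N0 stuck-at-0 reproduces the observed 1.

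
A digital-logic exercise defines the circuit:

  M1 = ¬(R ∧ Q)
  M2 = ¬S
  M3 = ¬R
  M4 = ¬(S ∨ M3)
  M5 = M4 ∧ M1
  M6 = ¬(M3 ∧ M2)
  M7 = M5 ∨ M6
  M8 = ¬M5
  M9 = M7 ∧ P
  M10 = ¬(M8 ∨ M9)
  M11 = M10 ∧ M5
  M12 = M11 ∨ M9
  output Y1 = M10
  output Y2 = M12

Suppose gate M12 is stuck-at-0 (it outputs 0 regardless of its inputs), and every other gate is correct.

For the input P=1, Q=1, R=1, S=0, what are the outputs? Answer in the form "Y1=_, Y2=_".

Propagate with M12 forced: M1=0, M2=1, M3=0, M4=1, M5=0, M6=1, M7=1, M8=1, M9=1, M10=0, M11=0, M12=0 [stuck-at-0].
So the outputs are Y1=0, Y2=0. (Without the fault they would be Y1=0, Y2=1.)

Y1=0, Y2=0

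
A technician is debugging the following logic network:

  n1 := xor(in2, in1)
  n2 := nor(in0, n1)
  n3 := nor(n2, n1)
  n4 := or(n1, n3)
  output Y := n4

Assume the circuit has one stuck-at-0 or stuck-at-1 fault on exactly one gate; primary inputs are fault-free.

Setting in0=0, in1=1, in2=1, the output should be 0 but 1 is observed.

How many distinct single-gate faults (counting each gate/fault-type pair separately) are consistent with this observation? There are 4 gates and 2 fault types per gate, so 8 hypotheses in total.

Fault-free: n1=0, n2=1, n3=0, n4=0 → 0. Observed 1.
  n1 stuck-at-0: output 0 ✗
  n1 stuck-at-1: output 1 ✓
  n2 stuck-at-0: output 1 ✓
  n2 stuck-at-1: output 0 ✗
  n3 stuck-at-0: output 0 ✗
  n3 stuck-at-1: output 1 ✓
  n4 stuck-at-0: output 0 ✗
  n4 stuck-at-1: output 1 ✓
Consistent faults: {n1 stuck-at-1, n2 stuck-at-0, n3 stuck-at-1, n4 stuck-at-1} — 4 in all.

4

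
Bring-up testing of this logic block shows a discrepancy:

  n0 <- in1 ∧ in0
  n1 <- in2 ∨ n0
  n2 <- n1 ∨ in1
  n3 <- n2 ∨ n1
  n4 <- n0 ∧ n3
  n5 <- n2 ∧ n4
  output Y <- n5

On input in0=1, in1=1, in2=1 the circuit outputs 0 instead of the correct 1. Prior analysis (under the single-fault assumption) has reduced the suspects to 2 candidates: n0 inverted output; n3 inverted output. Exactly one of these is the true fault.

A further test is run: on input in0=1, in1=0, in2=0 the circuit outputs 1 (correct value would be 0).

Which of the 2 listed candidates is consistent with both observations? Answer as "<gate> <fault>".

n0 inverted output

Evaluate each candidate on input in0=1, in1=0, in2=0:
  n0 inverted output: n0=1 [inverted output], n1=1, n2=1, n3=1, n4=1, n5=1 → 1 — matches
  n3 inverted output: n0=0, n1=0, n2=0, n3=1 [inverted output], n4=0, n5=0 → 0 — eliminated
Only n0 inverted output reproduces the observed 1.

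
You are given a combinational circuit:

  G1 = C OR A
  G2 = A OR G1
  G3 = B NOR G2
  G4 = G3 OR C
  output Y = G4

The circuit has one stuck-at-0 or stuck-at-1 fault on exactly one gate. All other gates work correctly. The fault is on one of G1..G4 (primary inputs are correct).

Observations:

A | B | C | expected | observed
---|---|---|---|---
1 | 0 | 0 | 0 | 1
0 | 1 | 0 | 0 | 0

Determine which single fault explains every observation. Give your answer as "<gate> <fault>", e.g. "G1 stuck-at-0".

Fault-free values for test 1 (A=1, B=0, C=0): G1=1, G2=1, G3=0, G4=0, giving Y=0. Observed 1.
Test 1: faults giving observed 1 are {G2 stuck-at-0, G3 stuck-at-1, G4 stuck-at-1}.
Test 2 (A=0, B=1, C=0): fault-free G1=0, G2=0, G3=0, G4=0 → 0; observed 0. Eliminates G3 stuck-at-1, G4 stuck-at-1.
Only G2 stuck-at-0 is consistent with every test.

G2 stuck-at-0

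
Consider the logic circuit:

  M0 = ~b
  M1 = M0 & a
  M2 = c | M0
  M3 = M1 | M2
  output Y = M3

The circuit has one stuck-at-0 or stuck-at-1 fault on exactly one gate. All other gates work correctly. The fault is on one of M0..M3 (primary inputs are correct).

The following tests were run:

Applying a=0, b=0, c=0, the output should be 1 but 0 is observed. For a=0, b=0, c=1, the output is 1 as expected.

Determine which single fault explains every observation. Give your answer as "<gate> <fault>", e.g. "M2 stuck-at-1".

M0 stuck-at-0

Fault-free values for test 1 (a=0, b=0, c=0): M0=1, M1=0, M2=1, M3=1, giving Y=1. Observed 0.
Test 1: faults giving observed 0 are {M0 stuck-at-0, M2 stuck-at-0, M3 stuck-at-0}.
Test 2 (a=0, b=0, c=1): fault-free M0=1, M1=0, M2=1, M3=1 → 1; observed 1. Eliminates M2 stuck-at-0, M3 stuck-at-0.
Only M0 stuck-at-0 is consistent with every test.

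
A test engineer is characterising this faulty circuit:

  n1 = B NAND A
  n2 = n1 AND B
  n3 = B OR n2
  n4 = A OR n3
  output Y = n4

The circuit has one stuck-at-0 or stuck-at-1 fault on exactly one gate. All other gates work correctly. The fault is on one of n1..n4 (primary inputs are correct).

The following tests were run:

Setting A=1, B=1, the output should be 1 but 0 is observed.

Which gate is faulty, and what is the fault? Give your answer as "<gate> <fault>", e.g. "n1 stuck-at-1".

n4 stuck-at-0

Fault-free values for test 1 (A=1, B=1): n1=0, n2=0, n3=1, n4=1, giving Y=1. Observed 0.
Test 1: faults giving observed 0 are {n4 stuck-at-0}.
Only n4 stuck-at-0 is consistent with every test.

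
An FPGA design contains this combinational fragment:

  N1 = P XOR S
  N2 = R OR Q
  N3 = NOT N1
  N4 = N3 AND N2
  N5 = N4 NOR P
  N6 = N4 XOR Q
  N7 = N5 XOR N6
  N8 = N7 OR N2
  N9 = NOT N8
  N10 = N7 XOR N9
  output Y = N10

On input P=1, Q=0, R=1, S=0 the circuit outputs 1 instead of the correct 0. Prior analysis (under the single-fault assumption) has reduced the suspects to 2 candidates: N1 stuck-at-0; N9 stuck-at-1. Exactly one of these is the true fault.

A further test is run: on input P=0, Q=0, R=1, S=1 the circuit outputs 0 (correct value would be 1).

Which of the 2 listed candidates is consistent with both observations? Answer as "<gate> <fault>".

N9 stuck-at-1

Evaluate each candidate on input P=0, Q=0, R=1, S=1:
  N1 stuck-at-0: N1=0 [stuck-at-0], N2=1, N3=1, N4=1, N5=0, N6=1, N7=1, N8=1, N9=0, N10=1 → 1 — eliminated
  N9 stuck-at-1: N1=1, N2=1, N3=0, N4=0, N5=1, N6=0, N7=1, N8=1, N9=1 [stuck-at-1], N10=0 → 0 — matches
Only N9 stuck-at-1 reproduces the observed 0.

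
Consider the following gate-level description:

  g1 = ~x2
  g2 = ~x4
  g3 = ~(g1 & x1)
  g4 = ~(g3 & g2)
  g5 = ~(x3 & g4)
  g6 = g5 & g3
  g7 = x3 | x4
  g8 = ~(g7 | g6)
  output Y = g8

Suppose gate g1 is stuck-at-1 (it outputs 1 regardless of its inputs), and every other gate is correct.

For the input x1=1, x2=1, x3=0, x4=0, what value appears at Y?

Propagate with g1 forced: g1=1 [stuck-at-1], g2=1, g3=0, g4=1, g5=1, g6=0, g7=0, g8=1.
So Y = 1. (Without the fault it would be 0.)

1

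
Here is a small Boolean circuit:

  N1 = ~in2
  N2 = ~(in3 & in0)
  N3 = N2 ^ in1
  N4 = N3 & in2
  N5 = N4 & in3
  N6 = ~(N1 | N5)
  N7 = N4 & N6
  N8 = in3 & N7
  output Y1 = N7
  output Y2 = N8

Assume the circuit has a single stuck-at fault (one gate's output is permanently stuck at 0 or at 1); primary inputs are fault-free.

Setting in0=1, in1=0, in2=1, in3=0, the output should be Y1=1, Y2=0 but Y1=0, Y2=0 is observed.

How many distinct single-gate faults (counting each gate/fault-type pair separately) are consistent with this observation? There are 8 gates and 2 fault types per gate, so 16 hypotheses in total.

7

Fault-free: N1=0, N2=1, N3=1, N4=1, N5=0, N6=1, N7=1, N8=0 → Y1=1, Y2=0. Observed Y1=0, Y2=0.
  N1: stuck-at-1 ✓; others ✗
  N2: stuck-at-0 ✓; others ✗
  N3: stuck-at-0 ✓; others ✗
  N4: stuck-at-0 ✓; others ✗
  N5: stuck-at-1 ✓; others ✗
  N6: stuck-at-0 ✓; others ✗
  N7: stuck-at-0 ✓; others ✗
  N8: none of the 2 fault types match ✗
Consistent faults: {N1 stuck-at-1, N2 stuck-at-0, N3 stuck-at-0, N4 stuck-at-0, N5 stuck-at-1, N6 stuck-at-0, N7 stuck-at-0} — 7 in all.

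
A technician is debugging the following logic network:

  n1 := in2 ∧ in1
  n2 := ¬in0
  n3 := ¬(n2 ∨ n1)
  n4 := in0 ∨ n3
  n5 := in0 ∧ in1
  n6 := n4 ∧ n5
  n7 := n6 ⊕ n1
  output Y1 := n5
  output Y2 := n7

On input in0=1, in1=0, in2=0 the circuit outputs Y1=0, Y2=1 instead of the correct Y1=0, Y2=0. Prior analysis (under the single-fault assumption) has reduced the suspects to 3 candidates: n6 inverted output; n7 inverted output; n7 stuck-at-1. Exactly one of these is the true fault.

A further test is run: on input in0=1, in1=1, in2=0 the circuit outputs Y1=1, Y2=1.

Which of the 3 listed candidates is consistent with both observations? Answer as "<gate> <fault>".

Evaluate each candidate on input in0=1, in1=1, in2=0:
  n6 inverted output: n1=0, n2=0, n3=1, n4=1, n5=1, n6=0 [inverted output], n7=0 → Y1=1, Y2=0 — eliminated
  n7 inverted output: n1=0, n2=0, n3=1, n4=1, n5=1, n6=1, n7=0 [inverted output] → Y1=1, Y2=0 — eliminated
  n7 stuck-at-1: n1=0, n2=0, n3=1, n4=1, n5=1, n6=1, n7=1 [stuck-at-1] → Y1=1, Y2=1 — matches
Only n7 stuck-at-1 reproduces the observed Y1=1, Y2=1.

n7 stuck-at-1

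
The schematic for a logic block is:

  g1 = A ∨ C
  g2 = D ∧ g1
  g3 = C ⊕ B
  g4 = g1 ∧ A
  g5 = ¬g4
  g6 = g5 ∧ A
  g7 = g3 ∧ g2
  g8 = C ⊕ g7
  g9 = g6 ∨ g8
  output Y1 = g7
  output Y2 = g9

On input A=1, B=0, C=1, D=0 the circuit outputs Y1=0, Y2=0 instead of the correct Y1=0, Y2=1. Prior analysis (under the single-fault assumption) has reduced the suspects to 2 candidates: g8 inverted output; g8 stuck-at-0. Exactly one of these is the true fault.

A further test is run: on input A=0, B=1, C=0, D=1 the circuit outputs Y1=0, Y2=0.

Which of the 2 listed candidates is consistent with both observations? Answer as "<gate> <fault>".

Evaluate each candidate on input A=0, B=1, C=0, D=1:
  g8 inverted output: g1=0, g2=0, g3=1, g4=0, g5=1, g6=0, g7=0, g8=1 [inverted output], g9=1 → Y1=0, Y2=1 — eliminated
  g8 stuck-at-0: g1=0, g2=0, g3=1, g4=0, g5=1, g6=0, g7=0, g8=0 [stuck-at-0], g9=0 → Y1=0, Y2=0 — matches
Only g8 stuck-at-0 reproduces the observed Y1=0, Y2=0.

g8 stuck-at-0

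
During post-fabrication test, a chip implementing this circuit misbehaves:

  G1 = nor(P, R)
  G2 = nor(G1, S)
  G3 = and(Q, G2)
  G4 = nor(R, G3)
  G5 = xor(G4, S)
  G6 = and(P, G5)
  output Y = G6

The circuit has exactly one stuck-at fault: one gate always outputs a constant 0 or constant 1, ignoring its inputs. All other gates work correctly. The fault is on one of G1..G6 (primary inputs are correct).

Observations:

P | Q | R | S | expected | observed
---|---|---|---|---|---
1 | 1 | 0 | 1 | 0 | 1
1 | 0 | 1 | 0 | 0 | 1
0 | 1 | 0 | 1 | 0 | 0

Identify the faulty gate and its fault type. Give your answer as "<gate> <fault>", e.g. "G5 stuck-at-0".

G5 stuck-at-1

Fault-free values for test 1 (P=1, Q=1, R=0, S=1): G1=0, G2=0, G3=0, G4=1, G5=0, G6=0, giving Y=0. Observed 1.
Test 1: faults giving observed 1 are {G2 stuck-at-1, G3 stuck-at-1, G4 stuck-at-0, G5 stuck-at-1, G6 stuck-at-1}.
Test 2 (P=1, Q=0, R=1, S=0): fault-free G1=0, G2=1, G3=0, G4=0, G5=0, G6=0 → 0; observed 1. Eliminates G2 stuck-at-1, G3 stuck-at-1, G4 stuck-at-0.
Test 3 (P=0, Q=1, R=0, S=1): fault-free G1=1, G2=0, G3=0, G4=1, G5=0, G6=0 → 0; observed 0. Eliminates G6 stuck-at-1.
Only G5 stuck-at-1 is consistent with every test.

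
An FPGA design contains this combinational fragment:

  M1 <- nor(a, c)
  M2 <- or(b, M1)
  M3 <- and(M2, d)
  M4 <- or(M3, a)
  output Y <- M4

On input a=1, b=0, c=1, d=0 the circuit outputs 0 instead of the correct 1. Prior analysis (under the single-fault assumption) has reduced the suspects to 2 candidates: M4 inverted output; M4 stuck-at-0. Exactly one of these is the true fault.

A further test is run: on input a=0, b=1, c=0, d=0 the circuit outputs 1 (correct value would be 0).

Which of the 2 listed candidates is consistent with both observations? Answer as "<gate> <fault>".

Evaluate each candidate on input a=0, b=1, c=0, d=0:
  M4 inverted output: M1=1, M2=1, M3=0, M4=1 [inverted output] → 1 — matches
  M4 stuck-at-0: M1=1, M2=1, M3=0, M4=0 [stuck-at-0] → 0 — eliminated
Only M4 inverted output reproduces the observed 1.

M4 inverted output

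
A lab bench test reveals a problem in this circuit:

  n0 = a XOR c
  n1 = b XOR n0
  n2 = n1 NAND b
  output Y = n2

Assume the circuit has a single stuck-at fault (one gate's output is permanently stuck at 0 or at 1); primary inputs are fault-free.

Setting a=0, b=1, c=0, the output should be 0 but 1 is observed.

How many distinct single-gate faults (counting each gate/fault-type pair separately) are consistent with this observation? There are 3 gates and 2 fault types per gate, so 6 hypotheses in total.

3

Fault-free: n0=0, n1=1, n2=0 → 0. Observed 1.
  n0 stuck-at-0: output 0 ✗
  n0 stuck-at-1: output 1 ✓
  n1 stuck-at-0: output 1 ✓
  n1 stuck-at-1: output 0 ✗
  n2 stuck-at-0: output 0 ✗
  n2 stuck-at-1: output 1 ✓
Consistent faults: {n0 stuck-at-1, n1 stuck-at-0, n2 stuck-at-1} — 3 in all.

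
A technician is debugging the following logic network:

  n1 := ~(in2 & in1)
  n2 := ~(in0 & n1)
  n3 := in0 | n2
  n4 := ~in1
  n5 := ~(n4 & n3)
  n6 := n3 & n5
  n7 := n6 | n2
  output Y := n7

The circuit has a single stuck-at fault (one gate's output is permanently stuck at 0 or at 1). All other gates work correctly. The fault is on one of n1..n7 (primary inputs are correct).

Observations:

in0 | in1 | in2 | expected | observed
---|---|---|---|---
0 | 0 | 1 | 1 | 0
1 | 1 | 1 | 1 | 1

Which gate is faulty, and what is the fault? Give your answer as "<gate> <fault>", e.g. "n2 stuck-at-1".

n2 stuck-at-0

Fault-free values for test 1 (in0=0, in1=0, in2=1): n1=1, n2=1, n3=1, n4=1, n5=0, n6=0, n7=1, giving Y=1. Observed 0.
Test 1: faults giving observed 0 are {n2 stuck-at-0, n7 stuck-at-0}.
Test 2 (in0=1, in1=1, in2=1): fault-free n1=0, n2=1, n3=1, n4=0, n5=1, n6=1, n7=1 → 1; observed 1. Eliminates n7 stuck-at-0.
Only n2 stuck-at-0 is consistent with every test.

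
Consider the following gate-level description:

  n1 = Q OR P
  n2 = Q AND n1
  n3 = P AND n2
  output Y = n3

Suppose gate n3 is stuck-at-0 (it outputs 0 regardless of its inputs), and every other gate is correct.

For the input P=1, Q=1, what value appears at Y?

Propagate with n3 forced: n1=1, n2=1, n3=0 [stuck-at-0].
So Y = 0. (Without the fault it would be 1.)

0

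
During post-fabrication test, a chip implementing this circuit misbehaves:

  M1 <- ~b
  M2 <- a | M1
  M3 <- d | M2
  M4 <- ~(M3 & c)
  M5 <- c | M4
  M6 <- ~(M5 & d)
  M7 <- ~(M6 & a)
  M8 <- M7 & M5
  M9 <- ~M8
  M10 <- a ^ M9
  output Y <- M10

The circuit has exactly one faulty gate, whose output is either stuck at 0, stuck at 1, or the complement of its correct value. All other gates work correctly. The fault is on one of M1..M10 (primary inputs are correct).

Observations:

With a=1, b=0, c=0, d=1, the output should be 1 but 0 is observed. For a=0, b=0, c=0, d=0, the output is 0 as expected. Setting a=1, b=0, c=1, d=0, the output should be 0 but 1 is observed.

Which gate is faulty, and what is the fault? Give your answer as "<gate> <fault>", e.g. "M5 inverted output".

Fault-free values for test 1 (a=1, b=0, c=0, d=1): M1=1, M2=1, M3=1, M4=1, M5=1, M6=0, M7=1, M8=1, M9=0, M10=1, giving Y=1. Observed 0.
Test 1: faults giving observed 0 are {M4 stuck-at-0, M4 inverted output, M5 stuck-at-0, M5 inverted output, M6 stuck-at-1, M6 inverted output, M7 stuck-at-0, M7 inverted output, M8 stuck-at-0, M8 inverted output, M9 stuck-at-1, M9 inverted output, M10 stuck-at-0, M10 inverted output}.
Test 2 (a=0, b=0, c=0, d=0): fault-free M1=1, M2=1, M3=1, M4=1, M5=1, M6=1, M7=1, M8=1, M9=0, M10=0 → 0; observed 0. Eliminates M4 stuck-at-0, M4 inverted output, M5 stuck-at-0, M5 inverted output, M7 stuck-at-0, M7 inverted output, M8 stuck-at-0, M8 inverted output, M9 stuck-at-1, M9 inverted output, M10 inverted output.
Test 3 (a=1, b=0, c=1, d=0): fault-free M1=1, M2=1, M3=1, M4=0, M5=1, M6=1, M7=0, M8=0, M9=1, M10=0 → 0; observed 1. Eliminates M6 stuck-at-1, M10 stuck-at-0.
Only M6 inverted output is consistent with every test.

M6 inverted output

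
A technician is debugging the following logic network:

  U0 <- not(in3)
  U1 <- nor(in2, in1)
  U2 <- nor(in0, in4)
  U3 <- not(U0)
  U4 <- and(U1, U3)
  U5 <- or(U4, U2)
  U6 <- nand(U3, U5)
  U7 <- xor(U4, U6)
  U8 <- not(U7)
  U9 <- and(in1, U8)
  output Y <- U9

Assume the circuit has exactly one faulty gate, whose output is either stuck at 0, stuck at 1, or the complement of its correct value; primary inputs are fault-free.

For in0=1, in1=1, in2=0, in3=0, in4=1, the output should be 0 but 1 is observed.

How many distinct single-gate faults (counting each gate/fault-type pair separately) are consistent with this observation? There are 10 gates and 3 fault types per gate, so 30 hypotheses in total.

10

Fault-free: U0=1, U1=0, U2=0, U3=0, U4=0, U5=0, U6=1, U7=1, U8=0, U9=0 → 0. Observed 1.
  U0: none of the 3 fault types match ✗
  U1: none of the 3 fault types match ✗
  U2: none of the 3 fault types match ✗
  U3: none of the 3 fault types match ✗
  U4: stuck-at-1, inverted output ✓; others ✗
  U5: none of the 3 fault types match ✗
  U6: stuck-at-0, inverted output ✓; others ✗
  U7: stuck-at-0, inverted output ✓; others ✗
  U8: stuck-at-1, inverted output ✓; others ✗
  U9: stuck-at-1, inverted output ✓; others ✗
Consistent faults: {U4 stuck-at-1, U4 inverted output, U6 stuck-at-0, U6 inverted output, U7 stuck-at-0, U7 inverted output, U8 stuck-at-1, U8 inverted output, U9 stuck-at-1, U9 inverted output} — 10 in all.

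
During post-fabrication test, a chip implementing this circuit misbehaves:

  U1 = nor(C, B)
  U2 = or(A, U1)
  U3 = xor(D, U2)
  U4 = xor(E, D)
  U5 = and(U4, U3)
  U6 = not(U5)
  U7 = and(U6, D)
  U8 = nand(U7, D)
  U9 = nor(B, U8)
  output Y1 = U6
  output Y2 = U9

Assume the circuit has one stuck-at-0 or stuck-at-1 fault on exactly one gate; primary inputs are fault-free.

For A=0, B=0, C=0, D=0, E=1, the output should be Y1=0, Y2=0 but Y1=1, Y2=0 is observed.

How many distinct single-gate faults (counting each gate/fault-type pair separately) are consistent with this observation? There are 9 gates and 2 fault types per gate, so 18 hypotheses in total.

Fault-free: U1=1, U2=1, U3=1, U4=1, U5=1, U6=0, U7=0, U8=1, U9=0 → Y1=0, Y2=0. Observed Y1=1, Y2=0.
  U1: stuck-at-0 ✓; others ✗
  U2: stuck-at-0 ✓; others ✗
  U3: stuck-at-0 ✓; others ✗
  U4: stuck-at-0 ✓; others ✗
  U5: stuck-at-0 ✓; others ✗
  U6: stuck-at-1 ✓; others ✗
  U7: none of the 2 fault types match ✗
  U8: none of the 2 fault types match ✗
  U9: none of the 2 fault types match ✗
Consistent faults: {U1 stuck-at-0, U2 stuck-at-0, U3 stuck-at-0, U4 stuck-at-0, U5 stuck-at-0, U6 stuck-at-1} — 6 in all.

6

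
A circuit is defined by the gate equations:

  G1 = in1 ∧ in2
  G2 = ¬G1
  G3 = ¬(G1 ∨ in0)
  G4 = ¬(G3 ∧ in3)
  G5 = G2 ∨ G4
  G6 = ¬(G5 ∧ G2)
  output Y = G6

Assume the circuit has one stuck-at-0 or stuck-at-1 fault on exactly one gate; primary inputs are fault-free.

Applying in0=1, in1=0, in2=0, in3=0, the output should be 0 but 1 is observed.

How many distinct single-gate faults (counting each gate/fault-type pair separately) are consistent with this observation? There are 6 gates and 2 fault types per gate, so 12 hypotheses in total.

Fault-free: G1=0, G2=1, G3=0, G4=1, G5=1, G6=0 → 0. Observed 1.
  G1 stuck-at-0: output 0 ✗
  G1 stuck-at-1: output 1 ✓
  G2 stuck-at-0: output 1 ✓
  G2 stuck-at-1: output 0 ✗
  G3 stuck-at-0: output 0 ✗
  G3 stuck-at-1: output 0 ✗
  G4 stuck-at-0: output 0 ✗
  G4 stuck-at-1: output 0 ✗
  G5 stuck-at-0: output 1 ✓
  G5 stuck-at-1: output 0 ✗
  G6 stuck-at-0: output 0 ✗
  G6 stuck-at-1: output 1 ✓
Consistent faults: {G1 stuck-at-1, G2 stuck-at-0, G5 stuck-at-0, G6 stuck-at-1} — 4 in all.

4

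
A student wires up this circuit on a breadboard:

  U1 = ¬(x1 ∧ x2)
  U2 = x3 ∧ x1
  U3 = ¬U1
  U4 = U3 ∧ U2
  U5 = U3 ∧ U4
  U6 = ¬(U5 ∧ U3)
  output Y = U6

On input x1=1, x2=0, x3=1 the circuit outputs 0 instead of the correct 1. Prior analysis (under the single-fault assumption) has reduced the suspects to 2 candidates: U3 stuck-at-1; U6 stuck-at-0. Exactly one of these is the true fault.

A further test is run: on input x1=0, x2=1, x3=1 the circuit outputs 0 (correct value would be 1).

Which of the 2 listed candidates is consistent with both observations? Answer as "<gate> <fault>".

Evaluate each candidate on input x1=0, x2=1, x3=1:
  U3 stuck-at-1: U1=1, U2=0, U3=1 [stuck-at-1], U4=0, U5=0, U6=1 → 1 — eliminated
  U6 stuck-at-0: U1=1, U2=0, U3=0, U4=0, U5=0, U6=0 [stuck-at-0] → 0 — matches
Only U6 stuck-at-0 reproduces the observed 0.

U6 stuck-at-0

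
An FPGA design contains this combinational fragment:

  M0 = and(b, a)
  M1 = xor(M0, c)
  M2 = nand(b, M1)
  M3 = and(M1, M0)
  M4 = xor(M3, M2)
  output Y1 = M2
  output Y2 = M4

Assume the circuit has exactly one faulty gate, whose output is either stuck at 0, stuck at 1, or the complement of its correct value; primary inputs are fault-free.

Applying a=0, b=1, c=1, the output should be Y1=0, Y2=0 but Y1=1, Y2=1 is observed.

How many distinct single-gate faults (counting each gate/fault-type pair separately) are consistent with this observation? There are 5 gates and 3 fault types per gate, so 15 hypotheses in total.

Fault-free: M0=0, M1=1, M2=0, M3=0, M4=0 → Y1=0, Y2=0. Observed Y1=1, Y2=1.
  M0: stuck-at-1, inverted output ✓; others ✗
  M1: stuck-at-0, inverted output ✓; others ✗
  M2: stuck-at-1, inverted output ✓; others ✗
  M3: none of the 3 fault types match ✗
  M4: none of the 3 fault types match ✗
Consistent faults: {M0 stuck-at-1, M0 inverted output, M1 stuck-at-0, M1 inverted output, M2 stuck-at-1, M2 inverted output} — 6 in all.

6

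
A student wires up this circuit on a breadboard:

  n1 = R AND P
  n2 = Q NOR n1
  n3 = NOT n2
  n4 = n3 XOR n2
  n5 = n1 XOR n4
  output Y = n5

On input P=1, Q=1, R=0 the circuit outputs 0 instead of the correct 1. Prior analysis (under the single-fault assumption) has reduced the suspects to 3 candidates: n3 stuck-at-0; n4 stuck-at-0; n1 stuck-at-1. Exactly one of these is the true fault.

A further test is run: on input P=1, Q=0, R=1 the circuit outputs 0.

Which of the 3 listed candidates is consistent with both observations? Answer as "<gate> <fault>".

n1 stuck-at-1

Evaluate each candidate on input P=1, Q=0, R=1:
  n3 stuck-at-0: n1=1, n2=0, n3=0 [stuck-at-0], n4=0, n5=1 → 1 — eliminated
  n4 stuck-at-0: n1=1, n2=0, n3=1, n4=0 [stuck-at-0], n5=1 → 1 — eliminated
  n1 stuck-at-1: n1=1 [stuck-at-1], n2=0, n3=1, n4=1, n5=0 → 0 — matches
Only n1 stuck-at-1 reproduces the observed 0.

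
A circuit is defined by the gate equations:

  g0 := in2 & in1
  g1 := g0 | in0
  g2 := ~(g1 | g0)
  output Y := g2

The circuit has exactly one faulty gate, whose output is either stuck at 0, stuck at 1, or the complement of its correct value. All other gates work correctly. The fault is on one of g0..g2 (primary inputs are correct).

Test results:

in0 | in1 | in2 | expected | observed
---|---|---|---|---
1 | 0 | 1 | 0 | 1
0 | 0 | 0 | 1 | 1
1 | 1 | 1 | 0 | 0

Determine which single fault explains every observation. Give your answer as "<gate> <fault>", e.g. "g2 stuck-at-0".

g1 stuck-at-0

Fault-free values for test 1 (in0=1, in1=0, in2=1): g0=0, g1=1, g2=0, giving Y=0. Observed 1.
Test 1: faults giving observed 1 are {g1 stuck-at-0, g1 inverted output, g2 stuck-at-1, g2 inverted output}.
Test 2 (in0=0, in1=0, in2=0): fault-free g0=0, g1=0, g2=1 → 1; observed 1. Eliminates g1 inverted output, g2 inverted output.
Test 3 (in0=1, in1=1, in2=1): fault-free g0=1, g1=1, g2=0 → 0; observed 0. Eliminates g2 stuck-at-1.
Only g1 stuck-at-0 is consistent with every test.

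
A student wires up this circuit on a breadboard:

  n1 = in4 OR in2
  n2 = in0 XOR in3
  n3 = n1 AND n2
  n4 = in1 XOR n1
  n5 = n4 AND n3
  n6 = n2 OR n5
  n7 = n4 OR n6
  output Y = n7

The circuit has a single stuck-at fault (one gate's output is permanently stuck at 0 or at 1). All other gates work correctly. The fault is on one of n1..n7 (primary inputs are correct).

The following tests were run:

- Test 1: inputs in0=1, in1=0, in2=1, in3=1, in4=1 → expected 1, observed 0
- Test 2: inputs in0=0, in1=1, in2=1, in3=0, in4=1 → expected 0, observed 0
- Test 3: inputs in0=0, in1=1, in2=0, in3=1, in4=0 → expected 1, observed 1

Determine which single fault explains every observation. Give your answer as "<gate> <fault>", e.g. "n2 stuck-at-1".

n4 stuck-at-0

Fault-free values for test 1 (in0=1, in1=0, in2=1, in3=1, in4=1): n1=1, n2=0, n3=0, n4=1, n5=0, n6=0, n7=1, giving Y=1. Observed 0.
Test 1: faults giving observed 0 are {n1 stuck-at-0, n4 stuck-at-0, n7 stuck-at-0}.
Test 2 (in0=0, in1=1, in2=1, in3=0, in4=1): fault-free n1=1, n2=0, n3=0, n4=0, n5=0, n6=0, n7=0 → 0; observed 0. Eliminates n1 stuck-at-0.
Test 3 (in0=0, in1=1, in2=0, in3=1, in4=0): fault-free n1=0, n2=1, n3=0, n4=1, n5=0, n6=1, n7=1 → 1; observed 1. Eliminates n7 stuck-at-0.
Only n4 stuck-at-0 is consistent with every test.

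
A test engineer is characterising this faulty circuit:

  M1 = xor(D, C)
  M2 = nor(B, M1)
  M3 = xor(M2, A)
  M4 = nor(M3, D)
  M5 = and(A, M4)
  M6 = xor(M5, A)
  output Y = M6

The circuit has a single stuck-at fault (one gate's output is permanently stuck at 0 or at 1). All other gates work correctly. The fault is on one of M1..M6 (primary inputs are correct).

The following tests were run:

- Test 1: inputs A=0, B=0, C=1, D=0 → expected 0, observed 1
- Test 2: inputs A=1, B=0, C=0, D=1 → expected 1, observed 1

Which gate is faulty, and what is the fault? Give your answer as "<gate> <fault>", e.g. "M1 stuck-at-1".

Fault-free values for test 1 (A=0, B=0, C=1, D=0): M1=1, M2=0, M3=0, M4=1, M5=0, M6=0, giving Y=0. Observed 1.
Test 1: faults giving observed 1 are {M5 stuck-at-1, M6 stuck-at-1}.
Test 2 (A=1, B=0, C=0, D=1): fault-free M1=1, M2=0, M3=1, M4=0, M5=0, M6=1 → 1; observed 1. Eliminates M5 stuck-at-1.
Only M6 stuck-at-1 is consistent with every test.

M6 stuck-at-1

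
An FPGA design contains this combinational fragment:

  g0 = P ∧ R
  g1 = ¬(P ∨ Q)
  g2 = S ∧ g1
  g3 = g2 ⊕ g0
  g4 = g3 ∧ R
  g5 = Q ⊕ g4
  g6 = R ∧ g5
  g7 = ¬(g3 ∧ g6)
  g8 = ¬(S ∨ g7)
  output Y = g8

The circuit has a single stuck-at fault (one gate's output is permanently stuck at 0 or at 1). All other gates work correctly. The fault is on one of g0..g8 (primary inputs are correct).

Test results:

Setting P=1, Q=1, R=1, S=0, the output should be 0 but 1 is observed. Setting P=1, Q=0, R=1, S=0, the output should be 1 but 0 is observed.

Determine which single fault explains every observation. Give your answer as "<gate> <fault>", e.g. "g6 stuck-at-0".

g4 stuck-at-0

Fault-free values for test 1 (P=1, Q=1, R=1, S=0): g0=1, g1=0, g2=0, g3=1, g4=1, g5=0, g6=0, g7=1, g8=0, giving Y=0. Observed 1.
Test 1: faults giving observed 1 are {g4 stuck-at-0, g5 stuck-at-1, g6 stuck-at-1, g7 stuck-at-0, g8 stuck-at-1}.
Test 2 (P=1, Q=0, R=1, S=0): fault-free g0=1, g1=0, g2=0, g3=1, g4=1, g5=1, g6=1, g7=0, g8=1 → 1; observed 0. Eliminates g5 stuck-at-1, g6 stuck-at-1, g7 stuck-at-0, g8 stuck-at-1.
Only g4 stuck-at-0 is consistent with every test.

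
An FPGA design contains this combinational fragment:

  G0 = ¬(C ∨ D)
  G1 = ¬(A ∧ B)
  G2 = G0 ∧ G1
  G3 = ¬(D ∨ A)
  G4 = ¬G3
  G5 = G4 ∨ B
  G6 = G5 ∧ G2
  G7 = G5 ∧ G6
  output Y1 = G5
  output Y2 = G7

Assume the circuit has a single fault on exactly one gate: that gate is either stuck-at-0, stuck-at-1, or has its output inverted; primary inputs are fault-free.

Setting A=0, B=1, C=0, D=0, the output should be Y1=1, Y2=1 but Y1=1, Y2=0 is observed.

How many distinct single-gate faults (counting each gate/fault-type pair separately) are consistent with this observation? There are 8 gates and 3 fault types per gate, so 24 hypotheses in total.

10

Fault-free: G0=1, G1=1, G2=1, G3=1, G4=0, G5=1, G6=1, G7=1 → Y1=1, Y2=1. Observed Y1=1, Y2=0.
  G0: stuck-at-0, inverted output ✓; others ✗
  G1: stuck-at-0, inverted output ✓; others ✗
  G2: stuck-at-0, inverted output ✓; others ✗
  G3: none of the 3 fault types match ✗
  G4: none of the 3 fault types match ✗
  G5: none of the 3 fault types match ✗
  G6: stuck-at-0, inverted output ✓; others ✗
  G7: stuck-at-0, inverted output ✓; others ✗
Consistent faults: {G0 stuck-at-0, G0 inverted output, G1 stuck-at-0, G1 inverted output, G2 stuck-at-0, G2 inverted output, G6 stuck-at-0, G6 inverted output, G7 stuck-at-0, G7 inverted output} — 10 in all.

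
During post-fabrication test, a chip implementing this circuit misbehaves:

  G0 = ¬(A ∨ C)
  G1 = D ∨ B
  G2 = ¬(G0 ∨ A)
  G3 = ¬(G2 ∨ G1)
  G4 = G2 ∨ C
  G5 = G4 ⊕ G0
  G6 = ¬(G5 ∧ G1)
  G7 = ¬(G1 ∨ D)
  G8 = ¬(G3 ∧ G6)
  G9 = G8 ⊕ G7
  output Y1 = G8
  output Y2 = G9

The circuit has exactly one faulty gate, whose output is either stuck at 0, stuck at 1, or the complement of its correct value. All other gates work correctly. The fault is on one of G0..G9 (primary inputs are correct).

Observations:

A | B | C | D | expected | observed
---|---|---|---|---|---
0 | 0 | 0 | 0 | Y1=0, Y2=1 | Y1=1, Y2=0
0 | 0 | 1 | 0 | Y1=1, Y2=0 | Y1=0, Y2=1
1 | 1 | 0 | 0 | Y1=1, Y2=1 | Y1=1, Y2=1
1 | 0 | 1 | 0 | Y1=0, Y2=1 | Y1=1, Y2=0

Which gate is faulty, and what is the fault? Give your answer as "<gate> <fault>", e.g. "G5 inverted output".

G2 inverted output

Fault-free values for test 1 (A=0, B=0, C=0, D=0): G0=1, G1=0, G2=0, G3=1, G4=0, G5=1, G6=1, G7=1, G8=0, G9=1, giving Y1=0, Y2=1. Observed Y1=1, Y2=0.
Test 1: faults giving observed Y1=1, Y2=0 are {G0 stuck-at-0, G0 inverted output, G2 stuck-at-1, G2 inverted output, G3 stuck-at-0, G3 inverted output, G6 stuck-at-0, G6 inverted output, G8 stuck-at-1, G8 inverted output}.
Test 2 (A=0, B=0, C=1, D=0): fault-free G0=0, G1=0, G2=1, G3=0, G4=1, G5=1, G6=1, G7=1, G8=1, G9=0 → Y1=1, Y2=0; observed Y1=0, Y2=1. Eliminates G0 stuck-at-0, G2 stuck-at-1, G3 stuck-at-0, G6 stuck-at-0, G6 inverted output, G8 stuck-at-1.
Test 3 (A=1, B=1, C=0, D=0): fault-free G0=0, G1=1, G2=0, G3=0, G4=0, G5=0, G6=1, G7=0, G8=1, G9=1 → Y1=1, Y2=1; observed Y1=1, Y2=1. Eliminates G3 inverted output, G8 inverted output.
Test 4 (A=1, B=0, C=1, D=0): fault-free G0=0, G1=0, G2=0, G3=1, G4=1, G5=1, G6=1, G7=1, G8=0, G9=1 → Y1=0, Y2=1; observed Y1=1, Y2=0. Eliminates G0 inverted output.
Only G2 inverted output is consistent with every test.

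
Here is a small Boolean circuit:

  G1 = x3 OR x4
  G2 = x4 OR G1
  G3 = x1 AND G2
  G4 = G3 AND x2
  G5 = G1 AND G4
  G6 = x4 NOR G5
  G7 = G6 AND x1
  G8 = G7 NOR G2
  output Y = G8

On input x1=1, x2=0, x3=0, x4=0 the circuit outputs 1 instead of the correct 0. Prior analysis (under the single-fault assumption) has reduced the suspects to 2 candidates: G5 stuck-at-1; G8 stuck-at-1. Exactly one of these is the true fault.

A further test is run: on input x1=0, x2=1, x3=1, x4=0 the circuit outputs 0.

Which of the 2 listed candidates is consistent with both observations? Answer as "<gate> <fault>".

G5 stuck-at-1

Evaluate each candidate on input x1=0, x2=1, x3=1, x4=0:
  G5 stuck-at-1: G1=1, G2=1, G3=0, G4=0, G5=1 [stuck-at-1], G6=0, G7=0, G8=0 → 0 — matches
  G8 stuck-at-1: G1=1, G2=1, G3=0, G4=0, G5=0, G6=1, G7=0, G8=1 [stuck-at-1] → 1 — eliminated
Only G5 stuck-at-1 reproduces the observed 0.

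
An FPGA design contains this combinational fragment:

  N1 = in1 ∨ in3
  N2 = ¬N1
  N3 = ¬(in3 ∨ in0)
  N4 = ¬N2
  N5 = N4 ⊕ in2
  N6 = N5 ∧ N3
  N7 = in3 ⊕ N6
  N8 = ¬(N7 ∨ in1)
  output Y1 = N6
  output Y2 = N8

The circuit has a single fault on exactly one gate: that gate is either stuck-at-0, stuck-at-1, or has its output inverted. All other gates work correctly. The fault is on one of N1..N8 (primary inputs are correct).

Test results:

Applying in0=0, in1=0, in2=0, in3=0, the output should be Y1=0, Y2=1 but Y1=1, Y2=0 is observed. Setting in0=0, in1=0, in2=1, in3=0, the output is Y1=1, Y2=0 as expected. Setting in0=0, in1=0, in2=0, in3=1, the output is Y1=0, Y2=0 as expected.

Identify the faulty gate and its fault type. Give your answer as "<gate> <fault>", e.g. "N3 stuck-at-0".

Fault-free values for test 1 (in0=0, in1=0, in2=0, in3=0): N1=0, N2=1, N3=1, N4=0, N5=0, N6=0, N7=0, N8=1, giving Y1=0, Y2=1. Observed Y1=1, Y2=0.
Test 1: faults giving observed Y1=1, Y2=0 are {N1 stuck-at-1, N1 inverted output, N2 stuck-at-0, N2 inverted output, N4 stuck-at-1, N4 inverted output, N5 stuck-at-1, N5 inverted output, N6 stuck-at-1, N6 inverted output}.
Test 2 (in0=0, in1=0, in2=1, in3=0): fault-free N1=0, N2=1, N3=1, N4=0, N5=1, N6=1, N7=1, N8=0 → Y1=1, Y2=0; observed Y1=1, Y2=0. Eliminates N1 stuck-at-1, N1 inverted output, N2 stuck-at-0, N2 inverted output, N4 stuck-at-1, N4 inverted output, N5 inverted output, N6 inverted output.
Test 3 (in0=0, in1=0, in2=0, in3=1): fault-free N1=1, N2=0, N3=0, N4=1, N5=1, N6=0, N7=1, N8=0 → Y1=0, Y2=0; observed Y1=0, Y2=0. Eliminates N6 stuck-at-1.
Only N5 stuck-at-1 is consistent with every test.

N5 stuck-at-1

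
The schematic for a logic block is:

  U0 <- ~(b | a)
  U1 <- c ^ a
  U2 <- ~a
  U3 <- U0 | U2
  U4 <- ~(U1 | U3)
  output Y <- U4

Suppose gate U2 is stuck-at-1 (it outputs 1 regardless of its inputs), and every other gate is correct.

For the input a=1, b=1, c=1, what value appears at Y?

Propagate with U2 forced: U0=0, U1=0, U2=1 [stuck-at-1], U3=1, U4=0.
So Y = 0. (Without the fault it would be 1.)

0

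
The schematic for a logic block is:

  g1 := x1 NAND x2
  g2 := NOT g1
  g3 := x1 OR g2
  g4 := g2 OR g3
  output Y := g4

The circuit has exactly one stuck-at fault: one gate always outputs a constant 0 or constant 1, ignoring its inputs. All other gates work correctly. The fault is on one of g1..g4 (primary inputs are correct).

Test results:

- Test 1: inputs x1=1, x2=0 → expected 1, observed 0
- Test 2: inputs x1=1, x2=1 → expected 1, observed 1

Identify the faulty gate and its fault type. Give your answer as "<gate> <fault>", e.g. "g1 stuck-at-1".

Fault-free values for test 1 (x1=1, x2=0): g1=1, g2=0, g3=1, g4=1, giving Y=1. Observed 0.
Test 1: faults giving observed 0 are {g3 stuck-at-0, g4 stuck-at-0}.
Test 2 (x1=1, x2=1): fault-free g1=0, g2=1, g3=1, g4=1 → 1; observed 1. Eliminates g4 stuck-at-0.
Only g3 stuck-at-0 is consistent with every test.

g3 stuck-at-0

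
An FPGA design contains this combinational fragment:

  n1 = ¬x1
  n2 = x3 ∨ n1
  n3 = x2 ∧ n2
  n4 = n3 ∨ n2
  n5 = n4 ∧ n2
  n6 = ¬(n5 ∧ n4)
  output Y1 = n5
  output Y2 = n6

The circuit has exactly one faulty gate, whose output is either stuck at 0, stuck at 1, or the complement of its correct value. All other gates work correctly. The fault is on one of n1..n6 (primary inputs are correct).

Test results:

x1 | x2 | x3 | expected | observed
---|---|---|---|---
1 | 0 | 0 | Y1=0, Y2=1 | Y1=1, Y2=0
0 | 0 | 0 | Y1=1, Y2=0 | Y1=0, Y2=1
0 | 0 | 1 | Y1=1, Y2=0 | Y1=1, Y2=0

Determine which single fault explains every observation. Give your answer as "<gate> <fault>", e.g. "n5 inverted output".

n1 inverted output

Fault-free values for test 1 (x1=1, x2=0, x3=0): n1=0, n2=0, n3=0, n4=0, n5=0, n6=1, giving Y1=0, Y2=1. Observed Y1=1, Y2=0.
Test 1: faults giving observed Y1=1, Y2=0 are {n1 stuck-at-1, n1 inverted output, n2 stuck-at-1, n2 inverted output}.
Test 2 (x1=0, x2=0, x3=0): fault-free n1=1, n2=1, n3=0, n4=1, n5=1, n6=0 → Y1=1, Y2=0; observed Y1=0, Y2=1. Eliminates n1 stuck-at-1, n2 stuck-at-1.
Test 3 (x1=0, x2=0, x3=1): fault-free n1=1, n2=1, n3=0, n4=1, n5=1, n6=0 → Y1=1, Y2=0; observed Y1=1, Y2=0. Eliminates n2 inverted output.
Only n1 inverted output is consistent with every test.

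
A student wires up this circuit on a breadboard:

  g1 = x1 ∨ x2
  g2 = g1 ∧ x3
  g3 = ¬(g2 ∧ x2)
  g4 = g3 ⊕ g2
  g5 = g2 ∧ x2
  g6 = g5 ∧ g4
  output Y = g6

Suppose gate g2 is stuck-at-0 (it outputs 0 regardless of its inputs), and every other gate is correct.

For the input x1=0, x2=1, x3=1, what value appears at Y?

0

Propagate with g2 forced: g1=1, g2=0 [stuck-at-0], g3=1, g4=1, g5=0, g6=0.
So Y = 0. (Without the fault it would be 1.)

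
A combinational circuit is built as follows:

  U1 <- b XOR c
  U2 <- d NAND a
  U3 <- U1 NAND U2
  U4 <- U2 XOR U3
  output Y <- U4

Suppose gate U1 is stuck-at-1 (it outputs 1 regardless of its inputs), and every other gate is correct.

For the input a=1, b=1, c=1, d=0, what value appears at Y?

1

Propagate with U1 forced: U1=1 [stuck-at-1], U2=1, U3=0, U4=1.
So Y = 1. (Without the fault it would be 0.)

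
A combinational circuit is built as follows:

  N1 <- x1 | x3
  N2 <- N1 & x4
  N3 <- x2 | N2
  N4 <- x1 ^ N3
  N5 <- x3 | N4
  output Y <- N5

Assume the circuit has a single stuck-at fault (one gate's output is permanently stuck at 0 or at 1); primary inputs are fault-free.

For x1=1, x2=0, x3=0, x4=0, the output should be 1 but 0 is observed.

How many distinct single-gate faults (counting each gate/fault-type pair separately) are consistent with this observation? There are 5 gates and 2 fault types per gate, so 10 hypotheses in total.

Fault-free: N1=1, N2=0, N3=0, N4=1, N5=1 → 1. Observed 0.
  N1 stuck-at-0: output 1 ✗
  N1 stuck-at-1: output 1 ✗
  N2 stuck-at-0: output 1 ✗
  N2 stuck-at-1: output 0 ✓
  N3 stuck-at-0: output 1 ✗
  N3 stuck-at-1: output 0 ✓
  N4 stuck-at-0: output 0 ✓
  N4 stuck-at-1: output 1 ✗
  N5 stuck-at-0: output 0 ✓
  N5 stuck-at-1: output 1 ✗
Consistent faults: {N2 stuck-at-1, N3 stuck-at-1, N4 stuck-at-0, N5 stuck-at-0} — 4 in all.

4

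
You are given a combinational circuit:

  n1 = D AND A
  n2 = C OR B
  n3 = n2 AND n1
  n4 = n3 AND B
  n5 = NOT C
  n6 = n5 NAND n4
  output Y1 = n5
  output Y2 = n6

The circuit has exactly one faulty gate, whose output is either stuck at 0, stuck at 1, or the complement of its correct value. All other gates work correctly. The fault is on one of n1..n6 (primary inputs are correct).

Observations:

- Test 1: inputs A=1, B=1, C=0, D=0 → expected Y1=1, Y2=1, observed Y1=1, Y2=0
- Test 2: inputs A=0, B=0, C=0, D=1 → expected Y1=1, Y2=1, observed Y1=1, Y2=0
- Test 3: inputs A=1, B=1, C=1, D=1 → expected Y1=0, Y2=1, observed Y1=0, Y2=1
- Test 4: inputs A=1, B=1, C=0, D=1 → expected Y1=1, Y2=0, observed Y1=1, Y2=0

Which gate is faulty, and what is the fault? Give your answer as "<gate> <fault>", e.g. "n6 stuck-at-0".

n4 stuck-at-1

Fault-free values for test 1 (A=1, B=1, C=0, D=0): n1=0, n2=1, n3=0, n4=0, n5=1, n6=1, giving Y1=1, Y2=1. Observed Y1=1, Y2=0.
Test 1: faults giving observed Y1=1, Y2=0 are {n1 stuck-at-1, n1 inverted output, n3 stuck-at-1, n3 inverted output, n4 stuck-at-1, n4 inverted output, n6 stuck-at-0, n6 inverted output}.
Test 2 (A=0, B=0, C=0, D=1): fault-free n1=0, n2=0, n3=0, n4=0, n5=1, n6=1 → Y1=1, Y2=1; observed Y1=1, Y2=0. Eliminates n1 stuck-at-1, n1 inverted output, n3 stuck-at-1, n3 inverted output.
Test 3 (A=1, B=1, C=1, D=1): fault-free n1=1, n2=1, n3=1, n4=1, n5=0, n6=1 → Y1=0, Y2=1; observed Y1=0, Y2=1. Eliminates n6 stuck-at-0, n6 inverted output.
Test 4 (A=1, B=1, C=0, D=1): fault-free n1=1, n2=1, n3=1, n4=1, n5=1, n6=0 → Y1=1, Y2=0; observed Y1=1, Y2=0. Eliminates n4 inverted output.
Only n4 stuck-at-1 is consistent with every test.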